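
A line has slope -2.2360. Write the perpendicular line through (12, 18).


Perpendicular slope = -1/m1 = -1/(-2.2360) = 0.4472
b2 = y0 - m2*x0 = 18 + 12/(-2.2360) = 18 - 5.3667 = 12.6333

y = 0.4472x + 12.6333


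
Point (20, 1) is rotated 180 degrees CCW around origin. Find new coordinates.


cos(180) = -1, sin(180) = 0
x' = 20*(-1) - 1*0 = -20
y' = 20*0 + 1*(-1) = -1

(-20, -1)


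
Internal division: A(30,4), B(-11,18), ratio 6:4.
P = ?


Px = (6*(-11) + 4*30)/10 = 54/10 = 5.4000
Py = (6*18 + 4*4)/10 = 124/10 = 12.4000

P = (5.4000, 12.4000)


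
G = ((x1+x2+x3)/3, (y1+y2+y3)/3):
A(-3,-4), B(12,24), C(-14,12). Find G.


Gx = (-3+12- 14)/3 = -5/3 = -1.6667
Gy = (-4+24+12)/3 = 32/3 = 10.6667

G = (-1.6667, 10.6667)


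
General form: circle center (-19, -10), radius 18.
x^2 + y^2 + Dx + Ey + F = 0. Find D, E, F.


(x+ 19)^2 + (y+ 10)^2 = 18^2
D = -2h = 38, E = -2k = 20
F = h^2+k^2-r^2 = 361+100-324 = 137

D = 38, E = 20, F = 137


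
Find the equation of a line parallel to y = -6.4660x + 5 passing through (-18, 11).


Parallel lines have equal slopes.
m2 = -6.4660
b2 = 11 + 6.4660*(-18) = -105.3880

y = -6.4660x - 105.3880


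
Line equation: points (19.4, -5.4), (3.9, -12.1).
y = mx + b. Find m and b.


m = (-6.7)/(-15.5) = 0.4323
b = y1 - m*x1 = -5.4 - (-6.7*19.4)/(-15.5) = -5.4 - 8.3858 = -13.7858

y = 0.4323x - 13.7858


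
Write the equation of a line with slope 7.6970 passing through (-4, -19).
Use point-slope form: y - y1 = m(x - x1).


y + 19 = 7.6970(x + 4)
y = 7.6970x - 19 - 7.6970*(-4)
y = 7.6970x + 11.7880

y = 7.6970x + 11.7880


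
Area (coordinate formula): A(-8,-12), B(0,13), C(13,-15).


-8*(13+ 15) = -224
0*(-15+ 12) = 0
13*(-12-13) = -325
sum = -549
Area = |-549|/2 = 274.5000

274.5000 sq units


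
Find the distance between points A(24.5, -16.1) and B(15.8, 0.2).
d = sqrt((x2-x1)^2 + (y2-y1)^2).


dx = 15.8 - 24.5 = -8.7
dy = 0.2 + 16.1 = 16.3
d = sqrt(75.69 + 265.69) = sqrt(341.38) = 18.4765

18.4765


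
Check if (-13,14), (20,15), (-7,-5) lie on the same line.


-13*(15+ 5) + 20*(-5-14) - 7*(14-15)
= -260 - 380 + 7 = -633

No, not collinear (determinant = -633)


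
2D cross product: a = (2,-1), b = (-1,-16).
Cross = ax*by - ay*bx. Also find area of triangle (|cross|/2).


cross = 2*(-16) + 1*(-1) = -32 - 1 = -33
Triangle area = |-33|/2 = 33/2 = 16.5000

cross = -33, triangle area = 16.5000


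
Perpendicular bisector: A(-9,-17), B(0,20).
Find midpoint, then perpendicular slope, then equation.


Midpoint = (-4.5, 1.5)
Slope of AB = dy/dx = 37/9 = 4.1111
Perp slope = -dx/dy = -9/37 = -0.2432
b = My - (perp slope)*Mx = 1.5 + (9*(-4.5))/37 = 1.5 - 1.0946 = 0.4054

y = -0.2432x + 0.4054


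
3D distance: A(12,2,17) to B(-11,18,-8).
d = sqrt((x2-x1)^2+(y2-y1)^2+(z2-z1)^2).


dx=-23, dy=16, dz=-25
d = sqrt(529+256+625) = sqrt(1410) = 37.5500

37.5500


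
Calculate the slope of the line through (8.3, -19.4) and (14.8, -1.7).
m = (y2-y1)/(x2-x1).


dy = -1.7 + 19.4 = 17.7
dx = 14.8 - 8.3 = 6.5
m = 17.7/6.5 = 2.7231

m = 2.7231


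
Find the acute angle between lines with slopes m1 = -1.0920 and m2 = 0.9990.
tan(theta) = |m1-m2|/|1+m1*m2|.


m1-m2 = -2.091
1+m1*m2 = -0.090908
tan(theta) = |-2.091/(-0.090908)| = 23.001276
theta = arctan(|-2.091/(-0.090908)|) = 87.5106 degrees (acute angle)

87.5106 degrees


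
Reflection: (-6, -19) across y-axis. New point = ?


Reflection rule for y-axis: (-x, y)
(-6, -19) -> (6, -19)

(6, -19)


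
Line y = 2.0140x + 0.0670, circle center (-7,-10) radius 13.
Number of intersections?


Substitute y = 2.0140x + 0.0670: (x+ 7)^2 + (2.0140x+0.0670+ 10)^2 = 169
Expand to Ax^2 + Bx + C = 0, where b-k = 10.067
A = 1+m^2 = 5.056196
B = 2(m(b-k) - h) = 2(2.0140*10.067 + 7) = 54.549876
C = h^2 + (b-k)^2 - r^2 = 49 + 101.344489 - 169 = -18.655511
disc = B^2-4AC = 2975.6890 + 377.3037 = 3352.9927
disc > 0

2 intersection points


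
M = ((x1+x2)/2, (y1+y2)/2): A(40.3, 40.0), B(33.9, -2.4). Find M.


Mx = (40.3 + 33.9)/2 = 74.2/2 = 37.1000
My = (40.0 - 2.4)/2 = 37.6/2 = 18.8000

(37.1000, 18.8000)


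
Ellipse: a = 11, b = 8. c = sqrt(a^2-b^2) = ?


c^2 = 11^2 - 8^2 = 121 - 64 = 57
c = sqrt(57) = 7.5498

c = 7.5498


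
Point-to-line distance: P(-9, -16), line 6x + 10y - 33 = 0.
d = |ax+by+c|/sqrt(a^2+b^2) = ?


|6*(-9) + 10*(-16) - 33| = |-247| = 247
sqrt(36 + 100) = sqrt(136) = 11.6619
d = 247/sqrt(136) = 21.1801

21.1801


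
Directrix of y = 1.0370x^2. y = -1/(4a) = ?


a = 1.0370
1/(4a) = 0.2411
directrix: y = -0.2411 = -0.2411

y = -0.2411


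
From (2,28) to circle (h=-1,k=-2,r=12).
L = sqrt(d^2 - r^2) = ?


d = sqrt((2+ 1)^2 + (28+ 2)^2) = sqrt(9+900) = 30.1496
L = sqrt(909.0000 - 144) = sqrt(765.0000) = 27.6586

27.6586


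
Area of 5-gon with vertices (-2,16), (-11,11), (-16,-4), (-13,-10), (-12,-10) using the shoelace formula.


sum(xi*y_{i+1}) = -2*11 - 11*(-4) - 16*(-10) - 13*(-10) - 12*16 = 120
sum(yi*x_{i+1}) = 16*(-11) + 11*(-16) - 4*(-13) - 10*(-12) - 10*(-2) = -160
Area = |120 + 160|/2 = 280/2 = 140.0000

140.0000 sq units


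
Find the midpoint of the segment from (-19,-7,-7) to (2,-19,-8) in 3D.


Mx = (-19+2)/2 = -8.5000
My = (-7- 19)/2 = -13.0000
Mz = (-7- 8)/2 = -7.5000

M = (-8.5000, -13.0000, -7.5000)


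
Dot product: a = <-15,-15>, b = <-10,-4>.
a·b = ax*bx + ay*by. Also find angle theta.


a·b = -15*(-10) - 15*(-4) = 150 + 60 = 210
|a| = sqrt(225+225) = 21.2132
|b| = sqrt(100+16) = 10.7703
cos(theta) = 210/(sqrt(450)*sqrt(116)) = 210/sqrt(52200) = 0.919145
theta = arccos(210/sqrt(52200)) = 23.1986 degrees

a·b = 210, theta = 23.1986 deg


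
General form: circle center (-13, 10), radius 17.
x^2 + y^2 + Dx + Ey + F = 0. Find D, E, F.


(x+ 13)^2 + (y-10)^2 = 17^2
D = -2h = 26, E = -2k = -20
F = h^2+k^2-r^2 = 169+100-289 = -20

D = 26, E = -20, F = -20


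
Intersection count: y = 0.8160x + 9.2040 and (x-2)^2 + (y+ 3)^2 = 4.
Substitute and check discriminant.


Substitute y = 0.8160x + 9.2040: (x-2)^2 + (0.8160x+9.2040+ 3)^2 = 4
Expand to Ax^2 + Bx + C = 0, where b-k = 12.204
A = 1+m^2 = 1.665856
B = 2(m(b-k) - h) = 2(0.8160*12.204 - 2) = 15.916928
C = h^2 + (b-k)^2 - r^2 = 4 + 148.937616 - 4 = 148.937616
disc = B^2-4AC = 253.3486 - 992.4345 = -739.0859
disc < 0

0 intersection points


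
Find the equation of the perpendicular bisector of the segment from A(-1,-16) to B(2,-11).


Midpoint = (0.5, -13.5)
Slope of AB = dy/dx = 5/3 = 1.6667
Perp slope = -dx/dy = -3/5 = -0.6000
b = My - (perp slope)*Mx = -13.5 + (3*0.5)/5 = -13.5 + 0.3000 = -13.2000

y = -0.6000x - 13.2000


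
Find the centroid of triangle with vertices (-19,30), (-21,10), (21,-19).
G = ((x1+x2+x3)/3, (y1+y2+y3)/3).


Gx = (-19- 21+21)/3 = -19/3 = -6.3333
Gy = (30+10- 19)/3 = 21/3 = 7.0000

G = (-6.3333, 7.0000)


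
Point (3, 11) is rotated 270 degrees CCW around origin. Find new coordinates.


cos(270) = 0, sin(270) = -1
x' = 3*0 - 11*(-1) = 11
y' = 3*(-1) + 11*0 = -3

(11, -3)


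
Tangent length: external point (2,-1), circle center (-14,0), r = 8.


d = sqrt((2+ 14)^2 + (-1-0)^2) = sqrt(256+1) = 16.0312
L = sqrt(257.0000 - 64) = sqrt(193.0000) = 13.8924

13.8924


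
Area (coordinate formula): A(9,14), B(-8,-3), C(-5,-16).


9*(-3+ 16) = 117
-8*(-16-14) = 240
-5*(14+ 3) = -85
sum = 272
Area = |272|/2 = 136.0000

136.0000 sq units


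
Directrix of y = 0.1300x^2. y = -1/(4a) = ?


a = 0.1300
1/(4a) = 1.9231
directrix: y = -1.9231 = -1.9231

y = -1.9231


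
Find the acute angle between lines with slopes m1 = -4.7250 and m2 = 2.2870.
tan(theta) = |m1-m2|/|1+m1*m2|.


m1-m2 = -7.012
1+m1*m2 = -9.806075
tan(theta) = |-7.012/(-9.806075)| = 0.715067
theta = arctan(|-7.012/(-9.806075)|) = 35.5673 degrees (acute angle)

35.5673 degrees


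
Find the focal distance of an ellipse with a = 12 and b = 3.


c^2 = 12^2 - 3^2 = 144 - 9 = 135
c = sqrt(135) = 11.6190

c = 11.6190


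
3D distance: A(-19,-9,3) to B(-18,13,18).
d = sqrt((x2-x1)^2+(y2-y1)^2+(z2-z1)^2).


dx=1, dy=22, dz=15
d = sqrt(1+484+225) = sqrt(710) = 26.6458

26.6458


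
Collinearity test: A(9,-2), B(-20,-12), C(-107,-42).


9*(-12+ 42) - 20*(-42+ 2) - 107*(-2+ 12)
= 270 + 800 - 1070 = 0

Yes, collinear (determinant = 0)


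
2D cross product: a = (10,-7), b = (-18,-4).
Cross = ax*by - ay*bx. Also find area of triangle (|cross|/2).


cross = 10*(-4) + 7*(-18) = -40 - 126 = -166
Triangle area = |-166|/2 = 166/2 = 83.0000

cross = -166, triangle area = 83.0000


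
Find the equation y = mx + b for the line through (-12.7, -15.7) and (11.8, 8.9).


m = (24.6)/(24.5) = 1.0041
b = y1 - m*x1 = -15.7 - (24.6*(-12.7))/(24.5) = -15.7 + 12.7518 = -2.9482

y = 1.0041x - 2.9482


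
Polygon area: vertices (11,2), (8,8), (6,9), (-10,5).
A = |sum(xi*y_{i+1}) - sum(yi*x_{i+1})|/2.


sum(xi*y_{i+1}) = 11*8 + 8*9 + 6*5 - 10*2 = 170
sum(yi*x_{i+1}) = 2*8 + 8*6 + 9*(-10) + 5*11 = 29
Area = |170 - 29|/2 = 141/2 = 70.5000

70.5000 sq units


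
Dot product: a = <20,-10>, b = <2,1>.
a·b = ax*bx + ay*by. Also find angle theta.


a·b = 20*2 - 10*1 = 40 - 10 = 30
|a| = sqrt(400+100) = 22.3607
|b| = sqrt(4+1) = 2.2361
cos(theta) = 30/(sqrt(500)*sqrt(5)) = 30/sqrt(2500) = 0.600000
theta = arccos(30/sqrt(2500)) = 53.1301 degrees

a·b = 30, theta = 53.1301 deg


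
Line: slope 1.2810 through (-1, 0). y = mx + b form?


y - 0 = 1.2810(x + 1)
y = 1.2810x + 0 - 1.2810*(-1)
y = 1.2810x + 1.2810

y = 1.2810x + 1.2810


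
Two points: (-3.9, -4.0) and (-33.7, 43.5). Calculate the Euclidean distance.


dx = -33.7 + 3.9 = -29.8
dy = 43.5 + 4.0 = 47.5
d = sqrt(888.04 + 2256.25) = sqrt(3144.29) = 56.0740

56.0740


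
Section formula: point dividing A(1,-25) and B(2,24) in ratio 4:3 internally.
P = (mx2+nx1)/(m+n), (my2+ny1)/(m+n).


Px = (4*2 + 3*1)/7 = 11/7 = 1.5714
Py = (4*24 + 3*(-25))/7 = 21/7 = 3.0000

P = (1.5714, 3.0000)


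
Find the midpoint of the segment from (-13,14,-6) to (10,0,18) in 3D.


Mx = (-13+10)/2 = -1.5000
My = (14+0)/2 = 7.0000
Mz = (-6+18)/2 = 6.0000

M = (-1.5000, 7.0000, 6.0000)


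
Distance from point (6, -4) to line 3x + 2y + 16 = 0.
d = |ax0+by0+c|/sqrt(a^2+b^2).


|3*6 + 2*(-4) + 16| = |26| = 26
sqrt(9 + 4) = sqrt(13) = 3.6056
d = 26/sqrt(13) = 7.2111

7.2111


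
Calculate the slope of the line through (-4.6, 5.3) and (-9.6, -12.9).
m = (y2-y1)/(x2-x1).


dy = -12.9 - 5.3 = -18.2
dx = -9.6 + 4.6 = -5.0
m = -18.2/(-5.0) = 3.6400

m = 3.6400


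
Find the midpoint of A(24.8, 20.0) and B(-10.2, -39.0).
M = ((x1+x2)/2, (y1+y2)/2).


Mx = (24.8 - 10.2)/2 = 14.6/2 = 7.3000
My = (20.0 - 39.0)/2 = -19.0/2 = -9.5000

(7.3000, -9.5000)


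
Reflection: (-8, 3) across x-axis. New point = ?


Reflection rule for x-axis: (x, -y)
(-8, 3) -> (-8, -3)

(-8, -3)


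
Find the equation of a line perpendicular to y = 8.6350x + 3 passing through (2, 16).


Perpendicular slope = -1/m1 = -1/8.6350 = -0.1158
b2 = y0 - m2*x0 = 16 + 2/8.6350 = 16 + 0.2316 = 16.2316

y = -0.1158x + 16.2316


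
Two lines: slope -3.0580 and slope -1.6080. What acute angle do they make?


m1-m2 = -1.45
1+m1*m2 = 5.917264
tan(theta) = |-1.45/5.917264| = 0.245046
theta = arctan(|-1.45/5.917264|) = 13.7688 degrees (acute angle)

13.7688 degrees


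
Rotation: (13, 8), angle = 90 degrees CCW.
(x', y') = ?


cos(90) = 0, sin(90) = 1
x' = 13*0 - 8*1 = -8
y' = 13*1 + 8*0 = 13

(-8, 13)


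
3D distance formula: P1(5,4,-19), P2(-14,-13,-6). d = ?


dx=-19, dy=-17, dz=13
d = sqrt(361+289+169) = sqrt(819) = 28.6182

28.6182


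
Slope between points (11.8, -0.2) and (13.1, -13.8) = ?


dy = -13.8 + 0.2 = -13.6
dx = 13.1 - 11.8 = 1.3
m = -13.6/1.3 = -10.4615

m = -10.4615


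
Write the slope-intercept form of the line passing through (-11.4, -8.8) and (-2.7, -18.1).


m = (-9.3)/(8.7) = -1.0690
b = y1 - m*x1 = -8.8 - (-9.3*(-11.4))/(8.7) = -8.8 - 12.1862 = -20.9862

y = -1.0690x - 20.9862


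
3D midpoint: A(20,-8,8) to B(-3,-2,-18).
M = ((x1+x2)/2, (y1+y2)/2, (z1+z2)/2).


Mx = (20- 3)/2 = 8.5000
My = (-8- 2)/2 = -5.0000
Mz = (8- 18)/2 = -5.0000

M = (8.5000, -5.0000, -5.0000)


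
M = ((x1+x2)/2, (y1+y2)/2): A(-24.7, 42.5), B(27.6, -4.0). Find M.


Mx = (-24.7 + 27.6)/2 = 2.9/2 = 1.4500
My = (42.5 - 4.0)/2 = 38.5/2 = 19.2500

(1.4500, 19.2500)


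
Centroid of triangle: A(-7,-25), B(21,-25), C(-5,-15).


Gx = (-7+21- 5)/3 = 9/3 = 3.0000
Gy = (-25- 25- 15)/3 = -65/3 = -21.6667

G = (3.0000, -21.6667)


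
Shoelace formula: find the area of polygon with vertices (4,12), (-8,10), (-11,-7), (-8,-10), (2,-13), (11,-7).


sum(xi*y_{i+1}) = 4*10 - 8*(-7) - 11*(-10) - 8*(-13) + 2*(-7) + 11*12 = 428
sum(yi*x_{i+1}) = 12*(-8) + 10*(-11) - 7*(-8) - 10*2 - 13*11 - 7*4 = -341
Area = |428 + 341|/2 = 769/2 = 384.5000

384.5000 sq units


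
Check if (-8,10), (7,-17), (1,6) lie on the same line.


-8*(-17-6) + 7*(6-10) + 1*(10+ 17)
= 184 - 28 + 27 = 183

No, not collinear (determinant = 183)


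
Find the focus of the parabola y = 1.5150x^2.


a = 1.5150
4a = 6.0600
focus = (0, 1/6.0600) = (0, 0.1650)

Focus = (0, 0.1650)


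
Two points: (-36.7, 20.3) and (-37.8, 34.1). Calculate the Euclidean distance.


dx = -37.8 + 36.7 = -1.1
dy = 34.1 - 20.3 = 13.8
d = sqrt(1.21 + 190.44) = sqrt(191.65) = 13.8438

13.8438


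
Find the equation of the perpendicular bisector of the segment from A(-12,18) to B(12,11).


Midpoint = (0, 14.5)
Slope of AB = dy/dx = -7/24 = -0.2917
Perp slope = -dx/dy = 24/7 = 3.4286
b = My - (perp slope)*Mx = 14.5 + (24*0)/(-7) = 14.5 + 0 = 14.5000

y = 3.4286x + 14.5000


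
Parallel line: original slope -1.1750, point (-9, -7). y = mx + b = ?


Parallel lines have equal slopes.
m2 = -1.1750
b2 = -7 + 1.1750*(-9) = -17.5750

y = -1.1750x - 17.5750


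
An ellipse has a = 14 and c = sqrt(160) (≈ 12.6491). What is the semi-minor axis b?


b^2 = 14^2 - (sqrt(160))^2 = 196 - 160 = 36
b = sqrt(36) = 6

b = 6


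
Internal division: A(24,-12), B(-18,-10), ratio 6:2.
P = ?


Px = (6*(-18) + 2*24)/8 = -60/8 = -7.5000
Py = (6*(-10) + 2*(-12))/8 = -84/8 = -10.5000

P = (-7.5000, -10.5000)


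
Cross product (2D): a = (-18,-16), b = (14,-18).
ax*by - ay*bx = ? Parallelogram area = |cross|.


cross = -18*(-18) + 16*14 = 324 + 224 = 548
Parallelogram area = |548| = 548

cross = 548, parallelogram area = 548


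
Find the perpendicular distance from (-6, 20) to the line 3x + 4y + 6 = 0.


|3*(-6) + 4*20 + 6| = |68| = 68
sqrt(9 + 16) = sqrt(25) = 5.0000
d = 68/sqrt(25) = 13.6000

13.6000


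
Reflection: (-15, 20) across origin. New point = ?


Reflection rule for origin: (-x, -y)
(-15, 20) -> (15, -20)

(15, -20)


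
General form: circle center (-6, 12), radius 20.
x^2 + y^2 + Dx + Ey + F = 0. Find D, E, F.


(x+ 6)^2 + (y-12)^2 = 20^2
D = -2h = 12, E = -2k = -24
F = h^2+k^2-r^2 = 36+144-400 = -220

D = 12, E = -24, F = -220


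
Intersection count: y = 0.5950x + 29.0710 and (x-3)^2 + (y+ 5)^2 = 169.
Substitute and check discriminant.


Substitute y = 0.5950x + 29.0710: (x-3)^2 + (0.5950x+29.0710+ 5)^2 = 169
Expand to Ax^2 + Bx + C = 0, where b-k = 34.071
A = 1+m^2 = 1.354025
B = 2(m(b-k) - h) = 2(0.5950*34.071 - 3) = 34.54449
C = h^2 + (b-k)^2 - r^2 = 9 + 1160.833041 - 169 = 1000.833041
disc = B^2-4AC = 1193.3218 - 5420.6118 = -4227.2900
disc < 0

0 intersection points


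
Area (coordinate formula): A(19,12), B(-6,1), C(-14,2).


19*(1-2) = -19
-6*(2-12) = 60
-14*(12-1) = -154
sum = -113
Area = |-113|/2 = 56.5000

56.5000 sq units


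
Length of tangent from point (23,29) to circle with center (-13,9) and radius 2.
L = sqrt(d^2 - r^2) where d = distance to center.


d = sqrt((23+ 13)^2 + (29-9)^2) = sqrt(1296+400) = 41.1825
L = sqrt(1696.0000 - 4) = sqrt(1692.0000) = 41.1339

41.1339


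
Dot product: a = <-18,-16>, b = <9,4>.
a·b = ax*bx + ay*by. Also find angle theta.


a·b = -18*9 - 16*4 = -162 - 64 = -226
|a| = sqrt(324+256) = 24.0832
|b| = sqrt(81+16) = 9.8489
cos(theta) = -226/(sqrt(580)*sqrt(97)) = -226/sqrt(56260) = -0.952815
theta = arccos(-226/sqrt(56260)) = 162.3289 degrees

a·b = -226, theta = 162.3289 deg


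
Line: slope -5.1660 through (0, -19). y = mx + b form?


y + 19 = -5.1660(x - 0)
y = -5.1660x - 19 + 5.1660*0
y = -5.1660x - 19.0000

y = -5.1660x - 19.0000


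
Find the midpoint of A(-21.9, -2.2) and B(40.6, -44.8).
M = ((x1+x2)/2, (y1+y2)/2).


Mx = (-21.9 + 40.6)/2 = 18.7/2 = 9.3500
My = (-2.2 - 44.8)/2 = -47.0/2 = -23.5000

(9.3500, -23.5000)


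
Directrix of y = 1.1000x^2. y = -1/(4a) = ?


a = 1.1000
1/(4a) = 0.2273
directrix: y = -0.2273 = -0.2273

y = -0.2273


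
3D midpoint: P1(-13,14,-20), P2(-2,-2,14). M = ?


Mx = (-13- 2)/2 = -7.5000
My = (14- 2)/2 = 6.0000
Mz = (-20+14)/2 = -3.0000

M = (-7.5000, 6.0000, -3.0000)


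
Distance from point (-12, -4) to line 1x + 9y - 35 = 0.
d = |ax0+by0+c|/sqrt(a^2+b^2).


|1*(-12) + 9*(-4) - 35| = |-83| = 83
sqrt(1 + 81) = sqrt(82) = 9.0554
d = 83/sqrt(82) = 9.1658

9.1658


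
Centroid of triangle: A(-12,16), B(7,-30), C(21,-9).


Gx = (-12+7+21)/3 = 16/3 = 5.3333
Gy = (16- 30- 9)/3 = -23/3 = -7.6667

G = (5.3333, -7.6667)


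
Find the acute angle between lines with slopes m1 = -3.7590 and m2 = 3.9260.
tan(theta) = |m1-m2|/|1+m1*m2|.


m1-m2 = -7.685
1+m1*m2 = -13.757834
tan(theta) = |-7.685/(-13.757834)| = 0.558591
theta = arctan(|-7.685/(-13.757834)|) = 29.1873 degrees (acute angle)

29.1873 degrees


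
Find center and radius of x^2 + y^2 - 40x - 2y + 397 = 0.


h = -D/2 = 40/2 = 20
k = -E/2 = 2/2 = 1
r^2 = h^2 + k^2 - F = 400 + 1 - 397 = 4
r = 2

Center (20, 1), radius = 2


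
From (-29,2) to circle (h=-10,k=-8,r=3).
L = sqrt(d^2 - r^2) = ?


d = sqrt((-29+ 10)^2 + (2+ 8)^2) = sqrt(361+100) = 21.4709
L = sqrt(461.0000 - 9) = sqrt(452.0000) = 21.2603

21.2603


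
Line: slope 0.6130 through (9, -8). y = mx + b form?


y + 8 = 0.6130(x - 9)
y = 0.6130x - 8 - 0.6130*9
y = 0.6130x - 13.5170

y = 0.6130x - 13.5170


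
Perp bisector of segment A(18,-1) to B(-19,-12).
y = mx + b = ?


Midpoint = (-0.5, -6.5)
Slope of AB = dy/dx = -11/(-37) = 0.2973
Perp slope = -dx/dy = -37/11 = -3.3636
b = My - (perp slope)*Mx = -6.5 + (-37*(-0.5))/(-11) = -6.5 - 1.6818 = -8.1818

y = -3.3636x - 8.1818


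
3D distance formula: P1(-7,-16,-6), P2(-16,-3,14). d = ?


dx=-9, dy=13, dz=20
d = sqrt(81+169+400) = sqrt(650) = 25.4951

25.4951


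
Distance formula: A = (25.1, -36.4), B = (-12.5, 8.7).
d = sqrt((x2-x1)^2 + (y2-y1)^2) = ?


dx = -12.5 - 25.1 = -37.6
dy = 8.7 + 36.4 = 45.1
d = sqrt(1413.76 + 2034.01) = sqrt(3447.77) = 58.7177

58.7177


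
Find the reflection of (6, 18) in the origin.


Reflection rule for origin: (-x, -y)
(6, 18) -> (-6, -18)

(-6, -18)


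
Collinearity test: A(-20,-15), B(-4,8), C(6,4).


-20*(8-4) - 4*(4+ 15) + 6*(-15-8)
= -80 - 76 - 138 = -294

No, not collinear (determinant = -294)


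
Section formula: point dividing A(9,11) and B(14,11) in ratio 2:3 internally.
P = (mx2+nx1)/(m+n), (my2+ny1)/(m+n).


Px = (2*14 + 3*9)/5 = 55/5 = 11.0000
Py = (2*11 + 3*11)/5 = 55/5 = 11.0000

P = (11.0000, 11.0000)


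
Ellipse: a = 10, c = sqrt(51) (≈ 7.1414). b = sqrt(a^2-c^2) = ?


b^2 = 10^2 - (sqrt(51))^2 = 100 - 51 = 49
b = sqrt(49) = 7

b = 7


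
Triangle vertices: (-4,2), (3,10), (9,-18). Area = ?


-4*(10+ 18) = -112
3*(-18-2) = -60
9*(2-10) = -72
sum = -244
Area = |-244|/2 = 122.0000

122.0000 sq units


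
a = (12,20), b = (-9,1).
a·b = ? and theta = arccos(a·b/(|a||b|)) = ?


a·b = 12*(-9) + 20*1 = -108 + 20 = -88
|a| = sqrt(144+400) = 23.3238
|b| = sqrt(81+1) = 9.0554
cos(theta) = -88/(sqrt(544)*sqrt(82)) = -88/sqrt(44608) = -0.416655
theta = arccos(-88/sqrt(44608)) = 114.6236 degrees

a·b = -88, theta = 114.6236 deg


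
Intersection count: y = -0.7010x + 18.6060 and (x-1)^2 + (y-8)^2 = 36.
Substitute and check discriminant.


Substitute y = -0.7010x + 18.6060: (x-1)^2 + (-0.7010x+18.6060-8)^2 = 36
Expand to Ax^2 + Bx + C = 0, where b-k = 10.606
A = 1+m^2 = 1.491401
B = 2(m(b-k) - h) = 2(-0.7010*10.606 - 1) = -16.869612
C = h^2 + (b-k)^2 - r^2 = 1 + 112.487236 - 36 = 77.487236
disc = B^2-4AC = 284.5838 - 462.2582 = -177.6744
disc < 0

0 intersection points


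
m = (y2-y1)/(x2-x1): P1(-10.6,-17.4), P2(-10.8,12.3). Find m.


dy = 12.3 + 17.4 = 29.7
dx = -10.8 + 10.6 = -0.2
m = 29.7/(-0.2) = -148.5000

m = -148.5000


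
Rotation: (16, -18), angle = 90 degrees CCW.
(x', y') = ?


cos(90) = 0, sin(90) = 1
x' = 16*0 + 18*1 = 18
y' = 16*1 - 18*0 = 16

(18, 16)


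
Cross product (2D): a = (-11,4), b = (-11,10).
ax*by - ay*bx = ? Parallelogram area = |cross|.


cross = -11*10 - 4*(-11) = -110 + 44 = -66
Parallelogram area = |-66| = 66

cross = -66, parallelogram area = 66


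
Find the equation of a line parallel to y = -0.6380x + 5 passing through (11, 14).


Parallel lines have equal slopes.
m2 = -0.6380
b2 = 14 + 0.6380*11 = 21.0180

y = -0.6380x + 21.0180


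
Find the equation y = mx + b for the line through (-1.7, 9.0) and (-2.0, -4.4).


m = (-13.4)/(-0.3) = 44.6667
b = y1 - m*x1 = 9.0 - (-13.4*(-1.7))/(-0.3) = 9.0 + 75.9333 = 84.9333

y = 44.6667x + 84.9333


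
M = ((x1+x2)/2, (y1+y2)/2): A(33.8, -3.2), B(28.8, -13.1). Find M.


Mx = (33.8 + 28.8)/2 = 62.6/2 = 31.3000
My = (-3.2 - 13.1)/2 = -16.3/2 = -8.1500

(31.3000, -8.1500)


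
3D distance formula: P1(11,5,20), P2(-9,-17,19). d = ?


dx=-20, dy=-22, dz=-1
d = sqrt(400+484+1) = sqrt(885) = 29.7489

29.7489


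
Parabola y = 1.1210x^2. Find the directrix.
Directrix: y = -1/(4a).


a = 1.1210
1/(4a) = 0.2230
directrix: y = -0.2230 = -0.2230

y = -0.2230


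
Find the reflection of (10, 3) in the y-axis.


Reflection rule for y-axis: (-x, y)
(10, 3) -> (-10, 3)

(-10, 3)


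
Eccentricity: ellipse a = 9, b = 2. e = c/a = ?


c = sqrt(81-4) = sqrt(77) = 8.7750
e = c/a = sqrt(77)/9 = 0.9750

e = 0.9750


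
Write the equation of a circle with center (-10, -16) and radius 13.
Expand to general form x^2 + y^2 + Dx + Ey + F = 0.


(x+ 10)^2 + (y+ 16)^2 = 13^2
D = -2h = 20, E = -2k = 32
F = h^2+k^2-r^2 = 100+256-169 = 187

x^2 + y^2 + 20x + 32y + 187 = 0


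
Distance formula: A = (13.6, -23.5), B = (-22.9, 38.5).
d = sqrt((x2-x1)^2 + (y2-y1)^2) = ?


dx = -22.9 - 13.6 = -36.5
dy = 38.5 + 23.5 = 62.0
d = sqrt(1332.25 + 3844.0) = sqrt(5176.25) = 71.9462

71.9462


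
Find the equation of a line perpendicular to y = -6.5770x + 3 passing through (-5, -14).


Perpendicular slope = -1/m1 = -1/(-6.5770) = 0.1520
b2 = y0 - m2*x0 = -14 - 5/(-6.5770) = -14 + 0.7602 = -13.2398

y = 0.1520x - 13.2398


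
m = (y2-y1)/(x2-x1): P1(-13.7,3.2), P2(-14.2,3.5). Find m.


dy = 3.5 - 3.2 = 0.3
dx = -14.2 + 13.7 = -0.5
m = 0.3/(-0.5) = -0.6000

m = -0.6000


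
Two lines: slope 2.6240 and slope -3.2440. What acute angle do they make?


m1-m2 = 5.868
1+m1*m2 = -7.512256
tan(theta) = |5.868/(-7.512256)| = 0.781124
theta = arctan(|5.868/(-7.512256)|) = 37.9942 degrees (acute angle)

37.9942 degrees


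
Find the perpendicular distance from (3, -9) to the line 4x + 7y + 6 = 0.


|4*3 + 7*(-9) + 6| = |-45| = 45
sqrt(16 + 49) = sqrt(65) = 8.0623
d = 45/sqrt(65) = 5.5816

5.5816


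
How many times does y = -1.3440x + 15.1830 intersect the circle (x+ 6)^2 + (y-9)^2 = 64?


Substitute y = -1.3440x + 15.1830: (x+ 6)^2 + (-1.3440x+15.1830-9)^2 = 64
Expand to Ax^2 + Bx + C = 0, where b-k = 6.183
A = 1+m^2 = 2.806336
B = 2(m(b-k) - h) = 2(-1.3440*6.183 + 6) = -4.619904
C = h^2 + (b-k)^2 - r^2 = 36 + 38.229489 - 64 = 10.229489
disc = B^2-4AC = 21.3435 - 114.8295 = -93.4860
disc < 0

0 intersection points


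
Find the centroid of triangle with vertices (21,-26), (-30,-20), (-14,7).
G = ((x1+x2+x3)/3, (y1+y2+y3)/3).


Gx = (21- 30- 14)/3 = -23/3 = -7.6667
Gy = (-26- 20+7)/3 = -39/3 = -13.0000

G = (-7.6667, -13.0000)


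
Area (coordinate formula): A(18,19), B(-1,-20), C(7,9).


18*(-20-9) = -522
-1*(9-19) = 10
7*(19+ 20) = 273
sum = -239
Area = |-239|/2 = 119.5000

119.5000 sq units


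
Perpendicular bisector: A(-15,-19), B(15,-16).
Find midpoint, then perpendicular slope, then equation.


Midpoint = (0, -17.5)
Slope of AB = dy/dx = 3/30 = 0.1000
Perp slope = -dx/dy = -30/3 = -10.0000
b = My - (perp slope)*Mx = -17.5 + (30*0)/3 = -17.5 + 0 = -17.5000

y = -10.0000x - 17.5000


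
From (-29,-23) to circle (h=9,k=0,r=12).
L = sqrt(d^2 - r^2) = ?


d = sqrt((-29-9)^2 + (-23-0)^2) = sqrt(1444+529) = 44.4185
L = sqrt(1973.0000 - 144) = sqrt(1829.0000) = 42.7668

42.7668


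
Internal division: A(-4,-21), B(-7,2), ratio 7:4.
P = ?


Px = (7*(-7) + 4*(-4))/11 = -65/11 = -5.9091
Py = (7*2 + 4*(-21))/11 = -70/11 = -6.3636

P = (-5.9091, -6.3636)


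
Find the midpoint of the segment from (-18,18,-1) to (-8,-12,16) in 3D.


Mx = (-18- 8)/2 = -13.0000
My = (18- 12)/2 = 3.0000
Mz = (-1+16)/2 = 7.5000

M = (-13.0000, 3.0000, 7.5000)


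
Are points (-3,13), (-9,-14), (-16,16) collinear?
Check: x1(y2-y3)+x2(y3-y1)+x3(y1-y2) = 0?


-3*(-14-16) - 9*(16-13) - 16*(13+ 14)
= 90 - 27 - 432 = -369

No, not collinear (determinant = -369)


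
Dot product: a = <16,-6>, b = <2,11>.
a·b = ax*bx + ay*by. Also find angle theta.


a·b = 16*2 - 6*11 = 32 - 66 = -34
|a| = sqrt(256+36) = 17.0880
|b| = sqrt(4+121) = 11.1803
cos(theta) = -34/(sqrt(292)*sqrt(125)) = -34/sqrt(36500) = -0.177964
theta = arccos(-34/sqrt(36500)) = 100.2512 degrees

a·b = -34, theta = 100.2512 deg


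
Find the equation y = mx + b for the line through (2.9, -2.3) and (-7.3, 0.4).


m = (2.7)/(-10.2) = -0.2647
b = y1 - m*x1 = -2.3 - (2.7*2.9)/(-10.2) = -2.3 + 0.7676 = -1.5324

y = -0.2647x - 1.5324


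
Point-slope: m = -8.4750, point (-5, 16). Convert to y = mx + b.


y - 16 = -8.4750(x + 5)
y = -8.4750x + 16 + 8.4750*(-5)
y = -8.4750x - 26.3750

y = -8.4750x - 26.3750


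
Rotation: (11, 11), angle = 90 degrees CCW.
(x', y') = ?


cos(90) = 0, sin(90) = 1
x' = 11*0 - 11*1 = -11
y' = 11*1 + 11*0 = 11

(-11, 11)


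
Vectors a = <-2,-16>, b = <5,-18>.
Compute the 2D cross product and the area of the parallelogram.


cross = -2*(-18) + 16*5 = 36 + 80 = 116
Parallelogram area = |116| = 116

cross = 116, parallelogram area = 116


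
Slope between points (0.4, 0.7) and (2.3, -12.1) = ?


dy = -12.1 - 0.7 = -12.8
dx = 2.3 - 0.4 = 1.9
m = -12.8/1.9 = -6.7368

m = -6.7368


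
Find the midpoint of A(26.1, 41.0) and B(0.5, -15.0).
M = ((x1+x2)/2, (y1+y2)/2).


Mx = (26.1 + 0.5)/2 = 26.6/2 = 13.3000
My = (41.0 - 15.0)/2 = 26.0/2 = 13.0000

(13.3000, 13.0000)


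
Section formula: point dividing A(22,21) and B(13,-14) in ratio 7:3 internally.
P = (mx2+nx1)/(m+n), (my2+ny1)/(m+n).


Px = (7*13 + 3*22)/10 = 157/10 = 15.7000
Py = (7*(-14) + 3*21)/10 = -35/10 = -3.5000

P = (15.7000, -3.5000)


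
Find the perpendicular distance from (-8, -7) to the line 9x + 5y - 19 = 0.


|9*(-8) + 5*(-7) - 19| = |-126| = 126
sqrt(81 + 25) = sqrt(106) = 10.2956
d = 126/sqrt(106) = 12.2382

12.2382


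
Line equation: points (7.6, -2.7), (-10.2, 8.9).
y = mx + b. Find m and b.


m = (11.6)/(-17.8) = -0.6517
b = y1 - m*x1 = -2.7 - (11.6*7.6)/(-17.8) = -2.7 + 4.9528 = 2.2528

y = -0.6517x + 2.2528


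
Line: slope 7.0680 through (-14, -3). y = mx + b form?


y + 3 = 7.0680(x + 14)
y = 7.0680x - 3 - 7.0680*(-14)
y = 7.0680x + 95.9520

y = 7.0680x + 95.9520


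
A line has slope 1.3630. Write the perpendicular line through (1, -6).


Perpendicular slope = -1/m1 = -1/1.3630 = -0.7337
b2 = y0 - m2*x0 = -6 + 1/1.3630 = -6 + 0.7337 = -5.2663

y = -0.7337x - 5.2663


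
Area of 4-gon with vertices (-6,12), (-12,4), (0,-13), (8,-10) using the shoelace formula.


sum(xi*y_{i+1}) = -6*4 - 12*(-13) + 0*(-10) + 8*12 = 228
sum(yi*x_{i+1}) = 12*(-12) + 4*0 - 13*8 - 10*(-6) = -188
Area = |228 + 188|/2 = 416/2 = 208.0000

208.0000 sq units


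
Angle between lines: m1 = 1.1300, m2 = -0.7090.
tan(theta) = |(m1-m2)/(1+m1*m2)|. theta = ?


m1-m2 = 1.839
1+m1*m2 = 0.19883
tan(theta) = |1.839/0.19883| = 9.249107
theta = arctan(|1.839/0.19883|) = 83.8292 degrees (acute angle)

83.8292 degrees


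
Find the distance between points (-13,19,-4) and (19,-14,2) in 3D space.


dx=32, dy=-33, dz=6
d = sqrt(1024+1089+36) = sqrt(2149) = 46.3573

46.3573


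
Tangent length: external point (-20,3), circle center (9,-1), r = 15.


d = sqrt((-20-9)^2 + (3+ 1)^2) = sqrt(841+16) = 29.2746
L = sqrt(857.0000 - 225) = sqrt(632.0000) = 25.1396

25.1396


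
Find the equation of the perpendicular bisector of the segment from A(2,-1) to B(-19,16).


Midpoint = (-8.5, 7.5)
Slope of AB = dy/dx = 17/(-21) = -0.8095
Perp slope = -dx/dy = 21/17 = 1.2353
b = My - (perp slope)*Mx = 7.5 + (-21*(-8.5))/17 = 7.5 + 10.5000 = 18.0000

y = 1.2353x + 18.0000


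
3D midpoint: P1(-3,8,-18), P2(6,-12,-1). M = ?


Mx = (-3+6)/2 = 1.5000
My = (8- 12)/2 = -2.0000
Mz = (-18- 1)/2 = -9.5000

M = (1.5000, -2.0000, -9.5000)


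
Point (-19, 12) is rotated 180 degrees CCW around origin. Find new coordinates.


cos(180) = -1, sin(180) = 0
x' = -19*(-1) - 12*0 = 19
y' = -19*0 + 12*(-1) = -12

(19, -12)


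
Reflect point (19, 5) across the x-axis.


Reflection rule for x-axis: (x, -y)
(19, 5) -> (19, -5)

(19, -5)


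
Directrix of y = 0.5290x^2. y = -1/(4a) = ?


a = 0.5290
1/(4a) = 0.4726
directrix: y = -0.4726 = -0.4726

y = -0.4726


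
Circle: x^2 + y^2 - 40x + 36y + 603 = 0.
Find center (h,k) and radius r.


h = -D/2 = 40/2 = 20
k = -E/2 = -36/2 = -18
r^2 = h^2 + k^2 - F = 400 + 324 - 603 = 121
r = 11

Center (20, -18), radius = 11


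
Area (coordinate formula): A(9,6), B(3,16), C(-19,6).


9*(16-6) = 90
3*(6-6) = 0
-19*(6-16) = 190
sum = 280
Area = |280|/2 = 140.0000

140.0000 sq units


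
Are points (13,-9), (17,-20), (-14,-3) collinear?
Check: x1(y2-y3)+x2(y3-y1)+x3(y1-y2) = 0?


13*(-20+ 3) + 17*(-3+ 9) - 14*(-9+ 20)
= -221 + 102 - 154 = -273

No, not collinear (determinant = -273)


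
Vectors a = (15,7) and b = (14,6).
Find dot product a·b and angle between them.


a·b = 15*14 + 7*6 = 210 + 42 = 252
|a| = sqrt(225+49) = 16.5529
|b| = sqrt(196+36) = 15.2315
cos(theta) = 252/(sqrt(274)*sqrt(232)) = 252/sqrt(63568) = 0.999496
theta = arccos(252/sqrt(63568)) = 1.8183 degrees

a·b = 252, theta = 1.8183 deg


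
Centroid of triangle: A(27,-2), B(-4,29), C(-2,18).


Gx = (27- 4- 2)/3 = 21/3 = 7.0000
Gy = (-2+29+18)/3 = 45/3 = 15.0000

G = (7.0000, 15.0000)


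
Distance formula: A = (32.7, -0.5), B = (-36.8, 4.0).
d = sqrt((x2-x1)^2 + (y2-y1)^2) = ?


dx = -36.8 - 32.7 = -69.5
dy = 4.0 + 0.5 = 4.5
d = sqrt(4830.25 + 20.25) = sqrt(4850.5) = 69.6455

69.6455


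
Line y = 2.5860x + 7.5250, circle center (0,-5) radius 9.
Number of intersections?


Substitute y = 2.5860x + 7.5250: (x-0)^2 + (2.5860x+7.5250+ 5)^2 = 81
Expand to Ax^2 + Bx + C = 0, where b-k = 12.525
A = 1+m^2 = 7.687396
B = 2(m(b-k) - h) = 2(2.5860*12.525 - 0) = 64.7793
C = h^2 + (b-k)^2 - r^2 = 0 + 156.875625 - 81 = 75.875625
disc = B^2-4AC = 4196.3577 - 2333.1439 = 1863.2138
disc > 0

2 intersection points


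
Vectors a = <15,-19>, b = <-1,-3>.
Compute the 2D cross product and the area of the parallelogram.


cross = 15*(-3) + 19*(-1) = -45 - 19 = -64
Parallelogram area = |-64| = 64

cross = -64, parallelogram area = 64


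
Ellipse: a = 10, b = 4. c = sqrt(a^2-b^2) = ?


c^2 = 10^2 - 4^2 = 100 - 16 = 84
c = sqrt(84) = 9.1652

c = 9.1652


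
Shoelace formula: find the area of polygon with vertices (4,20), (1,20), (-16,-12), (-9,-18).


sum(xi*y_{i+1}) = 4*20 + 1*(-12) - 16*(-18) - 9*20 = 176
sum(yi*x_{i+1}) = 20*1 + 20*(-16) - 12*(-9) - 18*4 = -264
Area = |176 + 264|/2 = 440/2 = 220.0000

220.0000 sq units


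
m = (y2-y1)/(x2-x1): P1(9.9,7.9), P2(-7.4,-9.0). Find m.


dy = -9.0 - 7.9 = -16.9
dx = -7.4 - 9.9 = -17.3
m = -16.9/(-17.3) = 0.9769

m = 0.9769


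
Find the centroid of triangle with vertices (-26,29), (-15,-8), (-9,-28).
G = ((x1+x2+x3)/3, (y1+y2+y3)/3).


Gx = (-26- 15- 9)/3 = -50/3 = -16.6667
Gy = (29- 8- 28)/3 = -7/3 = -2.3333

G = (-16.6667, -2.3333)


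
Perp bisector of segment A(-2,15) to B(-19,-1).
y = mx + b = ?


Midpoint = (-10.5, 7)
Slope of AB = dy/dx = -16/(-17) = 0.9412
Perp slope = -dx/dy = -17/16 = -1.0625
b = My - (perp slope)*Mx = 7 + (-17*(-10.5))/(-16) = 7 - 11.1562 = -4.1562

y = -1.0625x - 4.1562


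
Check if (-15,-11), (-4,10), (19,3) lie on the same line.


-15*(10-3) - 4*(3+ 11) + 19*(-11-10)
= -105 - 56 - 399 = -560

No, not collinear (determinant = -560)


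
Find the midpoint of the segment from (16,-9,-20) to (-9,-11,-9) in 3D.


Mx = (16- 9)/2 = 3.5000
My = (-9- 11)/2 = -10.0000
Mz = (-20- 9)/2 = -14.5000

M = (3.5000, -10.0000, -14.5000)


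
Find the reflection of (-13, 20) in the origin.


Reflection rule for origin: (-x, -y)
(-13, 20) -> (13, -20)

(13, -20)


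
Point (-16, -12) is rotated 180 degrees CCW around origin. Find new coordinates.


cos(180) = -1, sin(180) = 0
x' = -16*(-1) + 12*0 = 16
y' = -16*0 - 12*(-1) = 12

(16, 12)


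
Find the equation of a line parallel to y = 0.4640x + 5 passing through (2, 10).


Parallel lines have equal slopes.
m2 = 0.4640
b2 = 10 - 0.4640*2 = 9.0720

y = 0.4640x + 9.0720


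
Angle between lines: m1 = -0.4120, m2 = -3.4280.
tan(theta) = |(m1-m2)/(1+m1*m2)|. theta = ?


m1-m2 = 3.016
1+m1*m2 = 2.412336
tan(theta) = |3.016/2.412336| = 1.250240
theta = arctan(|3.016/2.412336|) = 51.3456 degrees (acute angle)

51.3456 degrees


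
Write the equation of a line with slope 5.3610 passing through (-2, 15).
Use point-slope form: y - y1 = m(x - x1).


y - 15 = 5.3610(x + 2)
y = 5.3610x + 15 - 5.3610*(-2)
y = 5.3610x + 25.7220

y = 5.3610x + 25.7220


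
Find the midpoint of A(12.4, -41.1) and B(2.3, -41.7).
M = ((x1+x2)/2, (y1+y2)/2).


Mx = (12.4 + 2.3)/2 = 14.7/2 = 7.3500
My = (-41.1 - 41.7)/2 = -82.8/2 = -41.4000

(7.3500, -41.4000)


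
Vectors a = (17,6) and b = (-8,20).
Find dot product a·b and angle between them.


a·b = 17*(-8) + 6*20 = -136 + 120 = -16
|a| = sqrt(289+36) = 18.0278
|b| = sqrt(64+400) = 21.5407
cos(theta) = -16/(sqrt(325)*sqrt(464)) = -16/sqrt(150800) = -0.041202
theta = arccos(-16/sqrt(150800)) = 92.3614 degrees

a·b = -16, theta = 92.3614 deg


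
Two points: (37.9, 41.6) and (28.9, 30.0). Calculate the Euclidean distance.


dx = 28.9 - 37.9 = -9.0
dy = 30.0 - 41.6 = -11.6
d = sqrt(81.0 + 134.56) = sqrt(215.56) = 14.6820

14.6820


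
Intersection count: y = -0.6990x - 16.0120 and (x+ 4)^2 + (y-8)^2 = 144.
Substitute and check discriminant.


Substitute y = -0.6990x - 16.0120: (x+ 4)^2 + (-0.6990x- 16.0120-8)^2 = 144
Expand to Ax^2 + Bx + C = 0, where b-k = -24.012
A = 1+m^2 = 1.488601
B = 2(m(b-k) - h) = 2(-0.6990*(-24.012) + 4) = 41.568776
C = h^2 + (b-k)^2 - r^2 = 16 + 576.576144 - 144 = 448.576144
disc = B^2-4AC = 1727.9631 - 2671.0036 = -943.0405
disc < 0

0 intersection points


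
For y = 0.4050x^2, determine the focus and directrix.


a = 0.4050
1/(4a) = 0.6173
Focus = (0, 0.6173)
Directrix: y = -0.6173

Focus = (0, 0.6173), Directrix: y = -0.6173


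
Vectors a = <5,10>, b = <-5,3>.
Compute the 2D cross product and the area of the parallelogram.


cross = 5*3 - 10*(-5) = 15 + 50 = 65
Parallelogram area = |65| = 65

cross = 65, parallelogram area = 65


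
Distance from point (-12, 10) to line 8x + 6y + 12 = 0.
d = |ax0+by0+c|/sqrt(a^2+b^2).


|8*(-12) + 6*10 + 12| = |-24| = 24
sqrt(64 + 36) = sqrt(100) = 10.0000
d = 24/sqrt(100) = 2.4000

2.4000


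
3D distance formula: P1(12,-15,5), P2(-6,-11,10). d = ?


dx=-18, dy=4, dz=5
d = sqrt(324+16+25) = sqrt(365) = 19.1050

19.1050


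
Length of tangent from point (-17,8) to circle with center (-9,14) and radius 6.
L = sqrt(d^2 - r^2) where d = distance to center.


d = sqrt((-17+ 9)^2 + (8-14)^2) = sqrt(64+36) = 10.0000
L = sqrt(100.0000 - 36) = sqrt(64.0000) = 8.0000

8.0000


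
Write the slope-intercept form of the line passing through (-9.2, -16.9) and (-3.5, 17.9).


m = (34.8)/(5.7) = 6.1053
b = y1 - m*x1 = -16.9 - (34.8*(-9.2))/(5.7) = -16.9 + 56.1684 = 39.2684

y = 6.1053x + 39.2684


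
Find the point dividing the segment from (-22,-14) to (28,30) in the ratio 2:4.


Px = (2*28 + 4*(-22))/6 = -32/6 = -5.3333
Py = (2*30 + 4*(-14))/6 = 4/6 = 0.6667

P = (-5.3333, 0.6667)


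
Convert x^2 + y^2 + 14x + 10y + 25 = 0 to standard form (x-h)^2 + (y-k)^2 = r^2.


h = -D/2 = -14/2 = -7
k = -E/2 = -10/2 = -5
r^2 = h^2 + k^2 - F = 49 + 25 - 25 = 49
r = 7

Center (-7, -5), radius = 7


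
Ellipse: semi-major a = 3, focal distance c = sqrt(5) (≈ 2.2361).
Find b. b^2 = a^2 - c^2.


b^2 = 3^2 - (sqrt(5))^2 = 9 - 5 = 4
b = sqrt(4) = 2

b = 2


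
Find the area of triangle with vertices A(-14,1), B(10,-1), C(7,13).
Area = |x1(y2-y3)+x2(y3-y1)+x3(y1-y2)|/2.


-14*(-1-13) = 196
10*(13-1) = 120
7*(1+ 1) = 14
sum = 330
Area = |330|/2 = 165.0000

165.0000 sq units


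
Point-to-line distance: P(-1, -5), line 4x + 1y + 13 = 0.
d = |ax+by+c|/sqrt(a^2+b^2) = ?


|4*(-1) + 1*(-5) + 13| = |4| = 4
sqrt(16 + 1) = sqrt(17) = 4.1231
d = 4/sqrt(17) = 0.9701

0.9701


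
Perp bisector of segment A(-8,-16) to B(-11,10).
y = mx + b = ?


Midpoint = (-9.5, -3)
Slope of AB = dy/dx = 26/(-3) = -8.6667
Perp slope = -dx/dy = 3/26 = 0.1154
b = My - (perp slope)*Mx = -3 + (-3*(-9.5))/26 = -3 + 1.0962 = -1.9038

y = 0.1154x - 1.9038


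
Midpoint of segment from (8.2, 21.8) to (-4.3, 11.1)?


Mx = (8.2 - 4.3)/2 = 3.9/2 = 1.9500
My = (21.8 + 11.1)/2 = 32.9/2 = 16.4500

(1.9500, 16.4500)


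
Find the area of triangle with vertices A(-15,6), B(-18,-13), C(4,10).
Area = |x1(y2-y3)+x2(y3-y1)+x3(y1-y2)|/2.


-15*(-13-10) = 345
-18*(10-6) = -72
4*(6+ 13) = 76
sum = 349
Area = |349|/2 = 174.5000

174.5000 sq units


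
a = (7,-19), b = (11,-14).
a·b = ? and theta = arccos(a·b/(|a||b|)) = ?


a·b = 7*11 - 19*(-14) = 77 + 266 = 343
|a| = sqrt(49+361) = 20.2485
|b| = sqrt(121+196) = 17.8045
cos(theta) = 343/(sqrt(410)*sqrt(317)) = 343/sqrt(129970) = 0.951421
theta = arccos(343/sqrt(129970)) = 17.9324 degrees

a·b = 343, theta = 17.9324 deg


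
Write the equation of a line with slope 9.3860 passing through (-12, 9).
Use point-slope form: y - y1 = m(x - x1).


y - 9 = 9.3860(x + 12)
y = 9.3860x + 9 - 9.3860*(-12)
y = 9.3860x + 121.6320

y = 9.3860x + 121.6320


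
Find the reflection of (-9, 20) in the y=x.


Reflection rule for y=x: (y, x)
(-9, 20) -> (20, -9)

(20, -9)


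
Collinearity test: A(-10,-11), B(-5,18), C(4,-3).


-10*(18+ 3) - 5*(-3+ 11) + 4*(-11-18)
= -210 - 40 - 116 = -366

No, not collinear (determinant = -366)


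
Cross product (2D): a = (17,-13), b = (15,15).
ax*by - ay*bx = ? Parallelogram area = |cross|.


cross = 17*15 + 13*15 = 255 + 195 = 450
Parallelogram area = |450| = 450

cross = 450, parallelogram area = 450


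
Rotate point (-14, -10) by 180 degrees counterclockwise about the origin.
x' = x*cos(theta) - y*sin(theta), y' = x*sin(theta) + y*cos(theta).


cos(180) = -1, sin(180) = 0
x' = -14*(-1) + 10*0 = 14
y' = -14*0 - 10*(-1) = 10

(14, 10)


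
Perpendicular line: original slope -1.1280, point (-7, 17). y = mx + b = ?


Perpendicular slope = -1/m1 = -1/(-1.1280) = 0.8865
b2 = y0 - m2*x0 = 17 - 7/(-1.1280) = 17 + 6.2057 = 23.2057

y = 0.8865x + 23.2057


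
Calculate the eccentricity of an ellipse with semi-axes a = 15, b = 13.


c = sqrt(225-169) = sqrt(56) = 7.4833
e = c/a = sqrt(56)/15 = 0.4989

e = 0.4989
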